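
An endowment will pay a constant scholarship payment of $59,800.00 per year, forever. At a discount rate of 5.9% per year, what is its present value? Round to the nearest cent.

Level perpetuity: PV = C / r = $59,800.00 / 0.059 = $1,013,559.32

$1013559.32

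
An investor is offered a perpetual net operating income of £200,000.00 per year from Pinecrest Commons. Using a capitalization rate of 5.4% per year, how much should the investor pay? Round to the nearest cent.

Level perpetuity: PV = C / r = £200,000.00 / 0.054 = £3,703,703.70

£3703703.70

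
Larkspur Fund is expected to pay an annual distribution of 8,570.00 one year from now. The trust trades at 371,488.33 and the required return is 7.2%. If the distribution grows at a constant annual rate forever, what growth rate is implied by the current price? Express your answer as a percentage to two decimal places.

P = D₁/(r−g) ⇒ g = r − D₁/P = 0.072 − 8,570.00/371,488.33 = 0.048931

4.89%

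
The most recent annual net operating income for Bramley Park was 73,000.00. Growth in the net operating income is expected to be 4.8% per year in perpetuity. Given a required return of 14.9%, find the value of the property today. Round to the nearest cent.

757465.35

D₁ = D₀ × (1 + g) = 73,000.00 × 1.048 = 76,504.0000
Growing perpetuity: P = D₁ / (r − g) = 76,504.0000 / (0.149 − 0.048) = 757,465.35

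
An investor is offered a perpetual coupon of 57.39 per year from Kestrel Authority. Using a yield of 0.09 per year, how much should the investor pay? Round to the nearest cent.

637.67

Level perpetuity: PV = C / r = 57.39 / 0.09 = 637.67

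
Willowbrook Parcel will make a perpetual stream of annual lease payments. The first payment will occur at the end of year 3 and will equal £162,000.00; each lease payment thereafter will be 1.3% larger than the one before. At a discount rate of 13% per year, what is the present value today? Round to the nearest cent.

Value at end of year 2: C₁ / (r − g) = £162,000.00 / (0.13 − 0.013) = £1,384,615.3846
Discount to today: PV = £1,384,615.3846 / (1 + 0.13)^2 = £1,384,615.3846 / 1.276900 = £1,084,356.95

£1084356.95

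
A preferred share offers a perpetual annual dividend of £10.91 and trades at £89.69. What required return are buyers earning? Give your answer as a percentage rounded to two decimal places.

12.16%

P = C/r ⇒ r = C/P = £10.91/£89.69 = 0.121641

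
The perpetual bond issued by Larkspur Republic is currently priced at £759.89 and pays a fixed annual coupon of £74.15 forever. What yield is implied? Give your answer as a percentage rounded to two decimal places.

P = C/r ⇒ r = C/P = £74.15/£759.89 = 0.097580

9.76%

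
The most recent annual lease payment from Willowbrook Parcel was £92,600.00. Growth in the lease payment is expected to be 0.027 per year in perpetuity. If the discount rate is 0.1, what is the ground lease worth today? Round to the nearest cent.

£1302742.47

D₁ = D₀ × (1 + g) = £92,600.00 × 1.027 = £95,100.2000
Growing perpetuity: P = D₁ / (r − g) = £95,100.2000 / (0.1 − 0.027) = £1,302,742.47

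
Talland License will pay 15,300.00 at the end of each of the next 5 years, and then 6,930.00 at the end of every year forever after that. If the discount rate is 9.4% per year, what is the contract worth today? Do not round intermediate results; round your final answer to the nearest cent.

105944.68

PV of 5-year annuity: 15,300.00 × [1 − (1+0.094)^−5] / 0.094 = 58899.10592
Perpetuity value at year 5: 6,930.00 / 0.094 = 73723.40426
PV of perpetuity: 73723.40426 / (1+0.094)^5 = 47045.57393
Total PV = 58899.10592 + 47045.57393 = 105944.67985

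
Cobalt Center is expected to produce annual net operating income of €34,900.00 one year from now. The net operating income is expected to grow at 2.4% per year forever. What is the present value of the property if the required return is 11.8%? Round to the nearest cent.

€371276.60

Growing perpetuity: P = D₁ / (r − g) = €34,900.0000 / (0.118 − 0.024) = €371,276.60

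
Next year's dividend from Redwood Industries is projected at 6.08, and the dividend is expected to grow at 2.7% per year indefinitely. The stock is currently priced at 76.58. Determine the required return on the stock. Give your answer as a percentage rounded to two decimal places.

10.64%

P = D₁/(r − g) ⇒ r = D₁/P + g = 6.0800/76.58 + 0.027 = 0.079394 + 0.027 = 0.106394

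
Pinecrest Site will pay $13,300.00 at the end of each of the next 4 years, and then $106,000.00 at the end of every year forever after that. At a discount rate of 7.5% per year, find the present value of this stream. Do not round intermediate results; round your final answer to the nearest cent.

$1102850.79

PV of 4-year annuity: $13,300.00 × [1 − (1+0.075)^−4] / 0.075 = 44546.03939
Perpetuity value at year 4: $106,000.00 / 0.075 = 1413333.33333
PV of perpetuity: 1413333.33333 / (1+0.075)^4 = 1058304.74875
Total PV = 44546.03939 + 1058304.74875 = 1102850.78814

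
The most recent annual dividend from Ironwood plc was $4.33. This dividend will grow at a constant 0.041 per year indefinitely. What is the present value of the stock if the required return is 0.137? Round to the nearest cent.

$46.95

D₁ = D₀ × (1 + g) = $4.33 × 1.041 = $4.5075
Growing perpetuity: P = D₁ / (r − g) = $4.5075 / (0.137 − 0.041) = $46.95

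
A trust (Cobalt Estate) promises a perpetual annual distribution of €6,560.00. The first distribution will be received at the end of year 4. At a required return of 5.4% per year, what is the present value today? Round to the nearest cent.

Value at end of year 3: C / r = €6,560.00 / 0.054 = €121,481.4815
Discount to today: PV = €121,481.4815 / (1 + 0.054)^3 = €121,481.4815 / 1.170905 = €103,750.03

€103750.03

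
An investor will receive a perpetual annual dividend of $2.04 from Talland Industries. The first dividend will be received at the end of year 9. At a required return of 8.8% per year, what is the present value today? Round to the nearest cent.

$11.81

Value at end of year 8: C / r = $2.04 / 0.088 = $23.1818
Discount to today: PV = $23.1818 / (1 + 0.088)^8 = $23.1818 / 1.963501 = $11.81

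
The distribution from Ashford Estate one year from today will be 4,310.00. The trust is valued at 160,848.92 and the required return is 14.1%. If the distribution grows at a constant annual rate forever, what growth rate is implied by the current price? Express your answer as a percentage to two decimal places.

11.42%

P = D₁/(r−g) ⇒ g = r − D₁/P = 0.141 − 4,310.00/160,848.92 = 0.114205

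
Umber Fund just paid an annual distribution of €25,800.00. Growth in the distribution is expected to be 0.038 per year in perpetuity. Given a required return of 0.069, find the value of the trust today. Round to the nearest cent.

D₁ = D₀ × (1 + g) = €25,800.00 × 1.038 = €26,780.4000
Growing perpetuity: P = D₁ / (r − g) = €26,780.4000 / (0.069 − 0.038) = €863,883.87

€863883.87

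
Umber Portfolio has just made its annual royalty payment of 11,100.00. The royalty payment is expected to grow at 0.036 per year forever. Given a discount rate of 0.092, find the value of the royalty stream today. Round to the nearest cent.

205350.00

D₁ = D₀ × (1 + g) = 11,100.00 × 1.036 = 11,499.6000
Growing perpetuity: P = D₁ / (r − g) = 11,499.6000 / (0.092 − 0.036) = 205,350.00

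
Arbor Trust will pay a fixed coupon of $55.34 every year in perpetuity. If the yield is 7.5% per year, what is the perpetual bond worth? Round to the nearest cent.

$737.87

Level perpetuity: PV = C / r = $55.34 / 0.075 = $737.87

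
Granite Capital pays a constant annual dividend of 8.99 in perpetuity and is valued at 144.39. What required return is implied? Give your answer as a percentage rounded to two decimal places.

6.23%

P = C/r ⇒ r = C/P = 8.99/144.39 = 0.062262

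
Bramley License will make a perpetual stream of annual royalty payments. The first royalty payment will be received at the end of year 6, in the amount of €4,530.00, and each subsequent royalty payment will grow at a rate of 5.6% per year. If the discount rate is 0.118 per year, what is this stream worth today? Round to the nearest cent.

Value at end of year 5: C₁ / (r − g) = €4,530.00 / (0.118 − 0.056) = €73,064.5161
Discount to today: PV = €73,064.5161 / (1 + 0.118)^5 = €73,064.5161 / 1.746663 = €41,830.93

€41830.93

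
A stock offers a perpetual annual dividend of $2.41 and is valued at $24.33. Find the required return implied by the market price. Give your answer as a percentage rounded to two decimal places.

P = C/r ⇒ r = C/P = $2.41/$24.33 = 0.099055

9.91%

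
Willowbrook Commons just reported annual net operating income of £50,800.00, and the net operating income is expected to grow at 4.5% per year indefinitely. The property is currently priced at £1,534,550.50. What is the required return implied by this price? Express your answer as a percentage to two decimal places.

D₁ = £50,800.00 × 1.045 = £53,086.0000
P = D₁/(r − g) ⇒ r = D₁/P + g = £53,086.0000/£1,534,550.50 + 0.045 = 0.034594 + 0.045 = 0.079594

7.96%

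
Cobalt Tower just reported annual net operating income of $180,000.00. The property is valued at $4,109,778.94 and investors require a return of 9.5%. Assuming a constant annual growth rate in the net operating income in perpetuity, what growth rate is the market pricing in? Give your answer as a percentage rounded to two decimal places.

P = D₀(1+g)/(r−g) ⇒ P(r−g) = D₀(1+g) ⇒ g(P+D₀) = P·r − D₀
g = (P·r − D₀)/(P + D₀) = ($4,109,778.94×0.095 − $180,000.00) / ($4,109,778.94 + $180,000.00) = 0.049054

4.91%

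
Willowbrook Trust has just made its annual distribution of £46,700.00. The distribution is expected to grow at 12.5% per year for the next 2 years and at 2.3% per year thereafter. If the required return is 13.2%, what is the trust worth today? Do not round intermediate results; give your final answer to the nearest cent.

D_1 = 52537.50000
D_2 = 59104.68750
Terminal value at year 2: TV = D_2×(1+g_2)/(r−g_2) = 60464.09531/0.109 = 554716.47076
P_0 = D_1/(1+r)^1 + D_2/(1+r)^2 + TV/(1+r)^2
    = 46411.21908 + 46124.22391 + 432890.65193 = 525426.09492

£525426.09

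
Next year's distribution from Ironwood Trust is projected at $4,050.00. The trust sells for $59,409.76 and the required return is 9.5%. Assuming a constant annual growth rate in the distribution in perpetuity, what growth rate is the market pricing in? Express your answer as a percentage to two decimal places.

P = D₁/(r−g) ⇒ g = r − D₁/P = 0.095 − $4,050.00/$59,409.76 = 0.026829

2.68%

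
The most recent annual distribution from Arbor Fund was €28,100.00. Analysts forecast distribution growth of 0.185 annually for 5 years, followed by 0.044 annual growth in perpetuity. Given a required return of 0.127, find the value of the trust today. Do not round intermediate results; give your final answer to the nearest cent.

D_1 = 33298.50000
D_2 = 39458.72250
D_3 = 46758.58616
D_4 = 55408.92460
D_5 = 65659.57565
Terminal value at year 5: TV = D_5×(1+g_2)/(r−g_2) = 68548.59698/0.083 = 825886.71064
P_0 = D_1/(1+r)^1 + D_2/(1+r)^2 + D_3/(1+r)^3 + D_4/(1+r)^4 + D_5/(1+r)^5 + TV/(1+r)^5
    = 29546.14020 + 31066.70464 + 32665.52351 + 34346.62410 + 36114.24096 + 454256.23569 = 617995.46911

€617995.47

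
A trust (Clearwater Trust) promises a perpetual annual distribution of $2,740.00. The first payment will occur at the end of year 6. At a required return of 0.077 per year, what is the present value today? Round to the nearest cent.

$24557.34

Value at end of year 5: C / r = $2,740.00 / 0.077 = $35,584.4156
Discount to today: PV = $35,584.4156 / (1 + 0.077)^5 = $35,584.4156 / 1.449034 = $24,557.34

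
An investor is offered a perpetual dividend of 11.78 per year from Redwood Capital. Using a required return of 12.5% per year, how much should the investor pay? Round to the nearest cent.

Level perpetuity: PV = C / r = 11.78 / 0.125 = 94.24

94.24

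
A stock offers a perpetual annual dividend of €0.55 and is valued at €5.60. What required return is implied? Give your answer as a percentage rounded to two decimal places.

9.82%

P = C/r ⇒ r = C/P = €0.55/€5.60 = 0.098214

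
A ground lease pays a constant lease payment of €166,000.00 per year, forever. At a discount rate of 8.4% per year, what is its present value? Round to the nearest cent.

Level perpetuity: PV = C / r = €166,000.00 / 0.084 = €1,976,190.48

€1976190.48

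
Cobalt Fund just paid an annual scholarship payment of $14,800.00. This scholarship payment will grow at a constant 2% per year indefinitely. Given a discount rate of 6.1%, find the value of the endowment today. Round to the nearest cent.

$368195.12

D₁ = D₀ × (1 + g) = $14,800.00 × 1.02 = $15,096.0000
Growing perpetuity: P = D₁ / (r − g) = $15,096.0000 / (0.061 − 0.02) = $368,195.12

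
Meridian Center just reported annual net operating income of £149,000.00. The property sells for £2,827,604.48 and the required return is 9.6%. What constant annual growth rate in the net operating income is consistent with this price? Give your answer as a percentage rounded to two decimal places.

4.11%

P = D₀(1+g)/(r−g) ⇒ P(r−g) = D₀(1+g) ⇒ g(P+D₀) = P·r − D₀
g = (P·r − D₀)/(P + D₀) = (£2,827,604.48×0.096 − £149,000.00) / (£2,827,604.48 + £149,000.00) = 0.041137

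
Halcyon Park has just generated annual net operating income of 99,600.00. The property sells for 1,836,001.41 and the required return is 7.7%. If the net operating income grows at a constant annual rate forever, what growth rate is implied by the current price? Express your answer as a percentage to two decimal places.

P = D₀(1+g)/(r−g) ⇒ P(r−g) = D₀(1+g) ⇒ g(P+D₀) = P·r − D₀
g = (P·r − D₀)/(P + D₀) = (1,836,001.41×0.077 − 99,600.00) / (1,836,001.41 + 99,600.00) = 0.021581

2.16%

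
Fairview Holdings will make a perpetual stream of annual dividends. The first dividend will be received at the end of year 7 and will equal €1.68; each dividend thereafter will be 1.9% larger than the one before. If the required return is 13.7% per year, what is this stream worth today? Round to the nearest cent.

Value at end of year 6: C₁ / (r − g) = €1.68 / (0.137 − 0.019) = €14.2373
Discount to today: PV = €14.2373 / (1 + 0.137)^6 = €14.2373 / 2.160542 = €6.59

€6.59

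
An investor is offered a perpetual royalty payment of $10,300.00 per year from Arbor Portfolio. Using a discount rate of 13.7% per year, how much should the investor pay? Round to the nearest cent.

$75182.48

Level perpetuity: PV = C / r = $10,300.00 / 0.137 = $75,182.48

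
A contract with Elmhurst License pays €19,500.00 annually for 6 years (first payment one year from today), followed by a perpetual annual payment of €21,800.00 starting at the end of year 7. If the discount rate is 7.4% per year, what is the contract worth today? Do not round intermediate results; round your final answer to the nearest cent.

PV of 6-year annuity: €19,500.00 × [1 − (1+0.074)^−6] / 0.074 = 91810.78227
Perpetuity value at year 6: €21,800.00 / 0.074 = 294594.59459
PV of perpetuity: 294594.59459 / (1+0.074)^6 = 191954.84826
Total PV = 91810.78227 + 191954.84826 = 283765.63053

€283765.63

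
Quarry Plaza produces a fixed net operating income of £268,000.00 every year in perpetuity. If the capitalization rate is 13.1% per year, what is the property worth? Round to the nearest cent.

£2045801.53

Level perpetuity: PV = C / r = £268,000.00 / 0.131 = £2,045,801.53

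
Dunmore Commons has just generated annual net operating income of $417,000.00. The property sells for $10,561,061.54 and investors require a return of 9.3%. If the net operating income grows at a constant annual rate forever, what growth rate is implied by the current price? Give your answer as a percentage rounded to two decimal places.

5.15%

P = D₀(1+g)/(r−g) ⇒ P(r−g) = D₀(1+g) ⇒ g(P+D₀) = P·r − D₀
g = (P·r − D₀)/(P + D₀) = ($10,561,061.54×0.093 − $417,000.00) / ($10,561,061.54 + $417,000.00) = 0.051483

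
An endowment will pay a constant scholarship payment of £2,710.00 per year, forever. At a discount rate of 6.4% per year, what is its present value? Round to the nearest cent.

£42343.75

Level perpetuity: PV = C / r = £2,710.00 / 0.064 = £42,343.75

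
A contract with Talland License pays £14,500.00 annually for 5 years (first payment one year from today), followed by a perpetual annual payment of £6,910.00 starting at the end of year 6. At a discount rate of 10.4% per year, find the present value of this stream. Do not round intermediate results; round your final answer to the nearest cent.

PV of 5-year annuity: £14,500.00 × [1 − (1+0.104)^−5] / 0.104 = 54409.30296
Perpetuity value at year 5: £6,910.00 / 0.104 = 66442.30769
PV of perpetuity: 66442.30769 / (1+0.104)^5 = 40513.46056
Total PV = 54409.30296 + 40513.46056 = 94922.76352

£94922.76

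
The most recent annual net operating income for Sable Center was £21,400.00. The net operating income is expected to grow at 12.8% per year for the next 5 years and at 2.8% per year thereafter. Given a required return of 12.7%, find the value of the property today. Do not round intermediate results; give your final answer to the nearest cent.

D_1 = 24139.20000
D_2 = 27229.01760
D_3 = 30714.33185
D_4 = 34645.76633
D_5 = 39080.42442
Terminal value at year 5: TV = D_5×(1+g_2)/(r−g_2) = 40174.67630/0.099 = 405804.81115
P_0 = D_1/(1+r)^1 + D_2/(1+r)^2 + D_3/(1+r)^3 + D_4/(1+r)^4 + D_5/(1+r)^5 + TV/(1+r)^5
    = 21418.98846 + 21437.99378 + 21457.01596 + 21476.05501 + 21495.11096 + 223201.75826 = 330486.92244

£330486.92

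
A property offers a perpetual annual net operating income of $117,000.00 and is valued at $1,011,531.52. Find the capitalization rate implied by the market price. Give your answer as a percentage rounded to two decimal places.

11.57%

P = C/r ⇒ r = C/P = $117,000.00/$1,011,531.52 = 0.115666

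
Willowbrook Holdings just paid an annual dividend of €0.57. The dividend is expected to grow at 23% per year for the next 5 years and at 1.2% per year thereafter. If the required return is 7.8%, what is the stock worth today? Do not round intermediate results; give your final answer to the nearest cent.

€21.21

D_1 = 0.70110
D_2 = 0.86235
D_3 = 1.06069
D_4 = 1.30465
D_5 = 1.60472
Terminal value at year 5: TV = D_5×(1+g_2)/(r−g_2) = 1.62398/0.066 = 24.60577
P_0 = D_1/(1+r)^1 + D_2/(1+r)^2 + D_3/(1+r)^3 + D_4/(1+r)^4 + D_5/(1+r)^5 + TV/(1+r)^5
    = 0.65037 + 0.74207 + 0.84671 + 0.96610 + 1.10232 + 16.90220 = 21.20977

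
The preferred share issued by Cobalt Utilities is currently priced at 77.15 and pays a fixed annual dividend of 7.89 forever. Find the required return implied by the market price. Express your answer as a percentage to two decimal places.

10.23%

P = C/r ⇒ r = C/P = 7.89/77.15 = 0.102268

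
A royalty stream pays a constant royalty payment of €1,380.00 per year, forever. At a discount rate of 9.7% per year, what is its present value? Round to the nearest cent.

Level perpetuity: PV = C / r = €1,380.00 / 0.097 = €14,226.80

€14226.80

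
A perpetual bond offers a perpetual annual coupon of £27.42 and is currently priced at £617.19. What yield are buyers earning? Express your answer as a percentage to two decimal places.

P = C/r ⇒ r = C/P = £27.42/£617.19 = 0.044427

4.44%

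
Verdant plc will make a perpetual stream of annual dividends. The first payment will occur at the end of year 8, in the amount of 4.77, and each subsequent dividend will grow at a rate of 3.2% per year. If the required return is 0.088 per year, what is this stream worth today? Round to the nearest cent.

Value at end of year 7: C₁ / (r − g) = 4.77 / (0.088 − 0.032) = 85.1786
Discount to today: PV = 85.1786 / (1 + 0.088)^7 = 85.1786 / 1.804689 = 47.20

47.20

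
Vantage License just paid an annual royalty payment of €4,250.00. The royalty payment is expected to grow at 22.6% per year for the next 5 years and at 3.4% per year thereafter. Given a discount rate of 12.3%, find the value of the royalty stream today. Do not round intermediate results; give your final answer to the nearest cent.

€104435.66

D_1 = 5210.50000
D_2 = 6388.07300
D_3 = 7831.77750
D_4 = 9601.75921
D_5 = 11771.75679
Terminal value at year 5: TV = D_5×(1+g_2)/(r−g_2) = 12171.99653/0.089 = 136764.00591
P_0 = D_1/(1+r)^1 + D_2/(1+r)^2 + D_3/(1+r)^3 + D_4/(1+r)^4 + D_5/(1+r)^5 + TV/(1+r)^5
    = 4639.80410 + 5065.36048 + 5529.94831 + 6037.14749 + 6590.86627 + 76572.53619 = 104435.66283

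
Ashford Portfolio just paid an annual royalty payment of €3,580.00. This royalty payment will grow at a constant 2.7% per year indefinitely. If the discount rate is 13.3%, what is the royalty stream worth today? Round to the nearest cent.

€34685.47

D₁ = D₀ × (1 + g) = €3,580.00 × 1.027 = €3,676.6600
Growing perpetuity: P = D₁ / (r − g) = €3,676.6600 / (0.133 − 0.027) = €34,685.47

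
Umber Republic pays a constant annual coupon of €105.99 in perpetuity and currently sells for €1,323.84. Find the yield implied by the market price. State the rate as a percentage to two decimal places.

P = C/r ⇒ r = C/P = €105.99/€1,323.84 = 0.080063

8.01%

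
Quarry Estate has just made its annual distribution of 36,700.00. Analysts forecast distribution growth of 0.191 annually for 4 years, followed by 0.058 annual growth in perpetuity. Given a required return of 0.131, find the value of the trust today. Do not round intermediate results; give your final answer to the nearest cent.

D_1 = 43709.70000
D_2 = 52058.25270
D_3 = 62001.37897
D_4 = 73843.64235
Terminal value at year 4: TV = D_4×(1+g_2)/(r−g_2) = 78126.57360/0.073 = 1070227.03568
P_0 = D_1/(1+r)^1 + D_2/(1+r)^2 + D_3/(1+r)^3 + D_4/(1+r)^4 + TV/(1+r)^4
    = 38646.94960 + 40697.18566 + 42856.18755 + 45129.72535 + 654071.90983 = 821401.95799

821401.96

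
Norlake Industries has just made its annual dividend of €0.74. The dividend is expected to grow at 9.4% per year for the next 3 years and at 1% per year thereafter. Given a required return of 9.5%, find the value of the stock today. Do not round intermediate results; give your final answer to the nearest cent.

€10.98

D_1 = 0.80956
D_2 = 0.88566
D_3 = 0.96891
Terminal value at year 3: TV = D_3×(1+g_2)/(r−g_2) = 0.97860/0.085 = 11.51294
P_0 = D_1/(1+r)^1 + D_2/(1+r)^2 + D_3/(1+r)^3 + TV/(1+r)^3
    = 0.73932 + 0.73865 + 0.73797 + 8.76887 = 10.98482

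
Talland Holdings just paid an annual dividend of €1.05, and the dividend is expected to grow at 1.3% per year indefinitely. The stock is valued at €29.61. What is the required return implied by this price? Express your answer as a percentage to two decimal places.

4.89%

D₁ = €1.05 × 1.013 = €1.0637
P = D₁/(r − g) ⇒ r = D₁/P + g = €1.0637/€29.61 + 0.013 = 0.035922 + 0.013 = 0.048922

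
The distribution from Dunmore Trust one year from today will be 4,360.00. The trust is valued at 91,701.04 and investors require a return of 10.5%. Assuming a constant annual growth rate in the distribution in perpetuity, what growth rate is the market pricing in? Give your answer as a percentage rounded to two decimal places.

P = D₁/(r−g) ⇒ g = r − D₁/P = 0.105 − 4,360.00/91,701.04 = 0.057454

5.75%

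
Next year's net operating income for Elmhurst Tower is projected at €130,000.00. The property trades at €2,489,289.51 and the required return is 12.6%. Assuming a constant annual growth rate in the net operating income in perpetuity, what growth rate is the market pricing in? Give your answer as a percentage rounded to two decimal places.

P = D₁/(r−g) ⇒ g = r − D₁/P = 0.126 − €130,000.00/€2,489,289.51 = 0.073776

7.38%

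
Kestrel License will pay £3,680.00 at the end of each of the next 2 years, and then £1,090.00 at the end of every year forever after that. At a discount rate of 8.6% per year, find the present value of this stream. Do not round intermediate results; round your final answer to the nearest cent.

PV of 2-year annuity: £3,680.00 × [1 − (1+0.086)^−2] / 0.086 = 6508.82316
Perpetuity value at year 2: £1,090.00 / 0.086 = 12674.41860
PV of perpetuity: 12674.41860 / (1+0.086)^2 = 10746.53348
Total PV = 6508.82316 + 10746.53348 = 17255.35664

£17255.36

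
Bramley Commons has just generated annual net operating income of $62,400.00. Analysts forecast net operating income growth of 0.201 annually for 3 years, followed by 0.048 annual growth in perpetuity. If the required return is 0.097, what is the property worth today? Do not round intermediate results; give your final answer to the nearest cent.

D_1 = 74942.40000
D_2 = 90005.82240
D_3 = 108096.99270
Terminal value at year 3: TV = D_3×(1+g_2)/(r−g_2) = 113285.64835/0.049 = 2311952.00719
P_0 = D_1/(1+r)^1 + D_2/(1+r)^2 + D_3/(1+r)^3 + TV/(1+r)^3
    = 68315.77028 + 74792.37932 + 81882.99686 + 1751293.48392 = 1976284.63038

$1976284.63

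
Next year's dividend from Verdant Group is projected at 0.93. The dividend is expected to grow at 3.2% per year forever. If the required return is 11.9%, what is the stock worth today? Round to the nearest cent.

Growing perpetuity: P = D₁ / (r − g) = 0.9300 / (0.119 − 0.032) = 10.69

10.69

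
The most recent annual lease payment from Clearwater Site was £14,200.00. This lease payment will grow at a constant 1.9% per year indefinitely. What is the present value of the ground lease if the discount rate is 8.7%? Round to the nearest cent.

£212791.18

D₁ = D₀ × (1 + g) = £14,200.00 × 1.019 = £14,469.8000
Growing perpetuity: P = D₁ / (r − g) = £14,469.8000 / (0.087 − 0.019) = £212,791.18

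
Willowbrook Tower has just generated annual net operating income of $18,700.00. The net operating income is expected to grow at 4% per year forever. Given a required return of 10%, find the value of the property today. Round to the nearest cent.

$324133.33

D₁ = D₀ × (1 + g) = $18,700.00 × 1.04 = $19,448.0000
Growing perpetuity: P = D₁ / (r − g) = $19,448.0000 / (0.1 − 0.04) = $324,133.33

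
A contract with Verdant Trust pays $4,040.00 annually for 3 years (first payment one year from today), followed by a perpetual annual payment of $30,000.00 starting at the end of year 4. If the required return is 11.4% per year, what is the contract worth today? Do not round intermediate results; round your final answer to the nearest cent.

$200157.81

PV of 3-year annuity: $4,040.00 × [1 − (1+0.114)^−3] / 0.114 = 9804.32726
Perpetuity value at year 3: $30,000.00 / 0.114 = 263157.89474
PV of perpetuity: 263157.89474 / (1+0.114)^3 = 190353.48437
Total PV = 9804.32726 + 190353.48437 = 200157.81163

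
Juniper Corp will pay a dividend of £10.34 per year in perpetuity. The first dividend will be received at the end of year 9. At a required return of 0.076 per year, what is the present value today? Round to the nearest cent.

£75.72

Value at end of year 8: C / r = £10.34 / 0.076 = £136.0526
Discount to today: PV = £136.0526 / (1 + 0.076)^8 = £136.0526 / 1.796794 = £75.72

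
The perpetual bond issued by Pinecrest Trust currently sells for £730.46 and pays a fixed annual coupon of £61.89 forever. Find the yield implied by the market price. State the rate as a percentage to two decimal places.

8.47%

P = C/r ⇒ r = C/P = £61.89/£730.46 = 0.084727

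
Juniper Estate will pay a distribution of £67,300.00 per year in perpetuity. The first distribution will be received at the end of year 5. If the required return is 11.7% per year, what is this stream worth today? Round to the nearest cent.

£369501.76

Value at end of year 4: C / r = £67,300.00 / 0.117 = £575,213.6752
Discount to today: PV = £575,213.6752 / (1 + 0.117)^4 = £575,213.6752 / 1.556728 = £369,501.76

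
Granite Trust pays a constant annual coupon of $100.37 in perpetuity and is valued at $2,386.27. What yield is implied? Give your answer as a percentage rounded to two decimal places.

4.21%

P = C/r ⇒ r = C/P = $100.37/$2,386.27 = 0.042061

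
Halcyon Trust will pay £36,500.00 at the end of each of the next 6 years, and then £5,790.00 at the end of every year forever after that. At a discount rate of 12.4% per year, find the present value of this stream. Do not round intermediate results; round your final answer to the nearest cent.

£171537.34

PV of 6-year annuity: £36,500.00 × [1 − (1+0.124)^−6] / 0.124 = 148381.57712
Perpetuity value at year 6: £5,790.00 / 0.124 = 46693.54839
PV of perpetuity: 46693.54839 / (1+0.124)^6 = 23155.75848
Total PV = 148381.57712 + 23155.75848 = 171537.33560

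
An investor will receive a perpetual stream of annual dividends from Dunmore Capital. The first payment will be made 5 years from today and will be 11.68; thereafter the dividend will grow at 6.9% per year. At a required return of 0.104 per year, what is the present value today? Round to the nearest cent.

Value at end of year 4: C₁ / (r − g) = 11.68 / (0.104 − 0.069) = 333.7143
Discount to today: PV = 333.7143 / (1 + 0.104)^4 = 333.7143 / 1.485512 = 224.65

224.65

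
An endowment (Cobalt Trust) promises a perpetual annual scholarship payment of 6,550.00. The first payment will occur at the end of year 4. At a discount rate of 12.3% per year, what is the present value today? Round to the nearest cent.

37600.79

Value at end of year 3: C / r = 6,550.00 / 0.123 = 53,252.0325
Discount to today: PV = 53,252.0325 / (1 + 0.123)^3 = 53,252.0325 / 1.416248 = 37,600.79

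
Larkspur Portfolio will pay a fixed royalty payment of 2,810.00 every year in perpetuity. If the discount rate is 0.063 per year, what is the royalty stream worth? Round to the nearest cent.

44603.17

Level perpetuity: PV = C / r = 2,810.00 / 0.063 = 44,603.17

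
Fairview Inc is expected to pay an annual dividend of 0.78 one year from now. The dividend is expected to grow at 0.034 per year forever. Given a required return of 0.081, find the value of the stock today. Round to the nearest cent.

16.60

Growing perpetuity: P = D₁ / (r − g) = 0.7800 / (0.081 − 0.034) = 16.60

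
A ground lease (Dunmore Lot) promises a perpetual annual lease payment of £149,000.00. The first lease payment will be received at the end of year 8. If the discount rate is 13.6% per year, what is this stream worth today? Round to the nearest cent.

Value at end of year 7: C / r = £149,000.00 / 0.136 = £1,095,588.2353
Discount to today: PV = £1,095,588.2353 / (1 + 0.136)^7 = £1,095,588.2353 / 2.441453 = £448,744.40

£448744.40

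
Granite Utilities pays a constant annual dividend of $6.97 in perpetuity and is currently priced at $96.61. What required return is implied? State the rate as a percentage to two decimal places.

P = C/r ⇒ r = C/P = $6.97/$96.61 = 0.072146

7.21%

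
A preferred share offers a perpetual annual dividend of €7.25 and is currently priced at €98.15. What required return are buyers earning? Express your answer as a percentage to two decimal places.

7.39%

P = C/r ⇒ r = C/P = €7.25/€98.15 = 0.073867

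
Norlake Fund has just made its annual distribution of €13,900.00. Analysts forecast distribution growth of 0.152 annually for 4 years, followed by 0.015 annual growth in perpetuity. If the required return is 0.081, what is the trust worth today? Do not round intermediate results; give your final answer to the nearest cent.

€341053.71

D_1 = 16012.80000
D_2 = 18446.74560
D_3 = 21250.65093
D_4 = 24480.74987
Terminal value at year 4: TV = D_4×(1+g_2)/(r−g_2) = 24847.96112/0.066 = 376484.25941
P_0 = D_1/(1+r)^1 + D_2/(1+r)^2 + D_3/(1+r)^3 + D_4/(1+r)^4 + TV/(1+r)^4
    = 14812.95097 + 15785.86449 + 16822.67891 + 17927.59121 + 275704.62243 = 341053.70802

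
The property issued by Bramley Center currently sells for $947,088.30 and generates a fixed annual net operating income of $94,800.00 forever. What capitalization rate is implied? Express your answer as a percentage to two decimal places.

P = C/r ⇒ r = C/P = $94,800.00/$947,088.30 = 0.100096

10.01%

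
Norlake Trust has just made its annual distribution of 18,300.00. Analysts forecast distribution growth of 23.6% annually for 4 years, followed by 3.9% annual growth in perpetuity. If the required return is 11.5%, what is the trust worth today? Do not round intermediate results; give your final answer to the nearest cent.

473103.78

D_1 = 22618.80000
D_2 = 27956.83680
D_3 = 34554.65028
D_4 = 42709.54775
Terminal value at year 4: TV = D_4×(1+g_2)/(r−g_2) = 44375.22011/0.076 = 583884.47519
P_0 = D_1/(1+r)^1 + D_2/(1+r)^2 + D_3/(1+r)^3 + D_4/(1+r)^4 + TV/(1+r)^4
    = 20285.91928 + 22487.35088 + 24927.68223 + 27632.83878 + 377769.99333 = 473103.78450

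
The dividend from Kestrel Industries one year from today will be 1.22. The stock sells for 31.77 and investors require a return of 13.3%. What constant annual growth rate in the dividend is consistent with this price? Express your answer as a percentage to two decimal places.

9.46%

P = D₁/(r−g) ⇒ g = r − D₁/P = 0.133 − 1.22/31.77 = 0.094599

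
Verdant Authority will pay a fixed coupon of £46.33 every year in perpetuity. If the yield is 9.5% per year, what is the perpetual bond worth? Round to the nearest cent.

Level perpetuity: PV = C / r = £46.33 / 0.095 = £487.68

£487.68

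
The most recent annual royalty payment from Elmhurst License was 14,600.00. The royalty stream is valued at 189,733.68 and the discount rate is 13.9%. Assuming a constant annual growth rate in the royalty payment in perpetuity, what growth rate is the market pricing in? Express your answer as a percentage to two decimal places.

5.76%

P = D₀(1+g)/(r−g) ⇒ P(r−g) = D₀(1+g) ⇒ g(P+D₀) = P·r − D₀
g = (P·r − D₀)/(P + D₀) = (189,733.68×0.139 − 14,600.00) / (189,733.68 + 14,600.00) = 0.057616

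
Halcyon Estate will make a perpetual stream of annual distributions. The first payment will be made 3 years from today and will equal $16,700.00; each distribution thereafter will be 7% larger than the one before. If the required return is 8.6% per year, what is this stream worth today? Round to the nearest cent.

Value at end of year 2: C₁ / (r − g) = $16,700.00 / (0.086 − 0.07) = $1,043,750.0000
Discount to today: PV = $1,043,750.0000 / (1 + 0.086)^2 = $1,043,750.0000 / 1.179396 = $884,986.89

$884986.89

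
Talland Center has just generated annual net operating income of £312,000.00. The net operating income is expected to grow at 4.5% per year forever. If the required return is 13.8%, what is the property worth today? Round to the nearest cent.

D₁ = D₀ × (1 + g) = £312,000.00 × 1.045 = £326,040.0000
Growing perpetuity: P = D₁ / (r − g) = £326,040.0000 / (0.138 − 0.045) = £3,505,806.45

£3505806.45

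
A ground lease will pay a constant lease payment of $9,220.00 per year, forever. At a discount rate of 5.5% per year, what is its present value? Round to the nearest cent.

Level perpetuity: PV = C / r = $9,220.00 / 0.055 = $167,636.36

$167636.36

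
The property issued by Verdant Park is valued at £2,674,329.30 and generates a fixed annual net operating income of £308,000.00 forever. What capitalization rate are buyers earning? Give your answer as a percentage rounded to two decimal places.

P = C/r ⇒ r = C/P = £308,000.00/£2,674,329.30 = 0.115169

11.52%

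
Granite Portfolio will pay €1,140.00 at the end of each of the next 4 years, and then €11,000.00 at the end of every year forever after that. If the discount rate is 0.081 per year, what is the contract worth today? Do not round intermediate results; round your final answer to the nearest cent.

€103217.46

PV of 4-year annuity: €1,140.00 × [1 − (1+0.081)^−4] / 0.081 = 3767.43527
Perpetuity value at year 4: €11,000.00 / 0.081 = 135802.46914
PV of perpetuity: 135802.46914 / (1+0.081)^4 = 99450.02359
Total PV = 3767.43527 + 99450.02359 = 103217.45885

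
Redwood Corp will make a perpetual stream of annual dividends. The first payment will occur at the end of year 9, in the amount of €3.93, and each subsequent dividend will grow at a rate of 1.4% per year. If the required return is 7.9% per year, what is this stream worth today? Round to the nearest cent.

Value at end of year 8: C₁ / (r − g) = €3.93 / (0.079 − 0.014) = €60.4615
Discount to today: PV = €60.4615 / (1 + 0.079)^8 = €60.4615 / 1.837264 = €32.91

€32.91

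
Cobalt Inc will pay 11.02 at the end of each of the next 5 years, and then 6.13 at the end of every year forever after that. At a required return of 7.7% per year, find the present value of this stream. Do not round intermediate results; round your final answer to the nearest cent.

PV of 5-year annuity: 11.02 × [1 − (1+0.077)^−5] / 0.077 = 44.34977
Perpetuity value at year 5: 6.13 / 0.077 = 79.61039
PV of perpetuity: 79.61039 / (1+0.077)^5 = 54.94033
Total PV = 44.34977 + 54.94033 = 99.29010

99.29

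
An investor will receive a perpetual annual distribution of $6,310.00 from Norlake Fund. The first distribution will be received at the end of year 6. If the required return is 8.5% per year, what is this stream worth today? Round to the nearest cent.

Value at end of year 5: C / r = $6,310.00 / 0.085 = $74,235.2941
Discount to today: PV = $74,235.2941 / (1 + 0.085)^5 = $74,235.2941 / 1.503657 = $49,369.84

$49369.84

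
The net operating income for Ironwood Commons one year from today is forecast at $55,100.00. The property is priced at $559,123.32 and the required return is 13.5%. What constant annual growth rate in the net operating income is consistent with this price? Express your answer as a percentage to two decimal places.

P = D₁/(r−g) ⇒ g = r − D₁/P = 0.135 − $55,100.00/$559,123.32 = 0.036453

3.65%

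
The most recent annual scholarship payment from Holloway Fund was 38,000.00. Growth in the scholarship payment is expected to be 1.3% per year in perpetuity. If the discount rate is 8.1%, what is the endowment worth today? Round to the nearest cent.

D₁ = D₀ × (1 + g) = 38,000.00 × 1.013 = 38,494.0000
Growing perpetuity: P = D₁ / (r − g) = 38,494.0000 / (0.081 − 0.013) = 566,088.24

566088.24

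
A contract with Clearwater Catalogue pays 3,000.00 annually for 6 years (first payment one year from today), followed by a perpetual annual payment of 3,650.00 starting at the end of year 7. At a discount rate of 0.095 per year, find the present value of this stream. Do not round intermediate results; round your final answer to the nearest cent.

PV of 6-year annuity: 3,000.00 × [1 − (1+0.095)^−6] / 0.095 = 13259.47613
Perpetuity value at year 6: 3,650.00 / 0.095 = 38421.05263
PV of perpetuity: 38421.05263 / (1+0.095)^6 = 22288.69001
Total PV = 13259.47613 + 22288.69001 = 35548.16614

35548.17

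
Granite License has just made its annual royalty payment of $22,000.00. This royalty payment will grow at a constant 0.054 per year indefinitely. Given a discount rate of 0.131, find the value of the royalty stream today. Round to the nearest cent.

$301142.86

D₁ = D₀ × (1 + g) = $22,000.00 × 1.054 = $23,188.0000
Growing perpetuity: P = D₁ / (r − g) = $23,188.0000 / (0.131 − 0.054) = $301,142.86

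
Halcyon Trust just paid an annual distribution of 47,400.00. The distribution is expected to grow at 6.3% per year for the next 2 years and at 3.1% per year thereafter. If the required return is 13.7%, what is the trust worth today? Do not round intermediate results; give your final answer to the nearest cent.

D_1 = 50386.20000
D_2 = 53560.53060
Terminal value at year 2: TV = D_2×(1+g_2)/(r−g_2) = 55220.90705/0.106 = 520951.95329
P_0 = D_1/(1+r)^1 + D_2/(1+r)^2 + TV/(1+r)^2
    = 44315.03958 + 41430.85934 + 402973.73567 = 488719.63459

488719.63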